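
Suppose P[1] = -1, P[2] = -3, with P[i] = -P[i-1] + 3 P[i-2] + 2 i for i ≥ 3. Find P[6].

-44

P[3] = -(-3) + 3*(-1) + 6 = 6
P[4] = -6 + 3*(-3) + 8 = -7
P[5] = -(-7) + 3*6 + 10 = 35
P[6] = -35 + 3*(-7) + 12 = -44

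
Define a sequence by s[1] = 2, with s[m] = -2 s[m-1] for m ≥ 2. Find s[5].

32

s[2] = -2(2) = -4
s[3] = -2(-4) = 8
s[4] = -2(8) = -16
s[5] = -2(-16) = 32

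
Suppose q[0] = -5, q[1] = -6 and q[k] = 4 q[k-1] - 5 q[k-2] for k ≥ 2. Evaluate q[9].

q[2] = 4·(-6) - 5·(-5) = 1
q[3] = 4·1 - 5·(-6) = 34
q[4] = 4·34 - 5·1 = 131
q[5] = 4·131 - 5·34 = 354
q[6] = 4·354 - 5·131 = 761
q[7] = 4·761 - 5·354 = 1274
q[8] = 4·1274 - 5·761 = 1291
q[9] = 4·1291 - 5·1274 = -1206

-1206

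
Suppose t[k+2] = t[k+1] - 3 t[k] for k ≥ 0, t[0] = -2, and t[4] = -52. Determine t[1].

8

Let t[1] = z.
t[2] = 6 + z
t[3] = 6 - 2z
t[4] = -12 - 5z
So -12 - 5z = -52, giving z = 8.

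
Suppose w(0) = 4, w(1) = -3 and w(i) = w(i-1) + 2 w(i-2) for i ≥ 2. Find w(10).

w(2) = (-3) + 2*4 = 5
w(3) = 5 + 2*(-3) = -1
w(4) = (-1) + 2*5 = 9
w(5) = 9 + 2*(-1) = 7
w(6) = 7 + 2*9 = 25
w(7) = 25 + 2*7 = 39
w(8) = 39 + 2*25 = 89
w(9) = 89 + 2*39 = 167
w(10) = 167 + 2*89 = 345

345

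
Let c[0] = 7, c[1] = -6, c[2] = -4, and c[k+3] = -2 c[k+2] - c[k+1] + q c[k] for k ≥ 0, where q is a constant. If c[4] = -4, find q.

-1

c[3] = 14 + 7q
c[4] = -24 - 20q
So -24 - 20q = -4, giving q = -1.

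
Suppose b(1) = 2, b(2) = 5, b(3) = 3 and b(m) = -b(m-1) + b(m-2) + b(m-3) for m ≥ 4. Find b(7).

5

b(4) = -3 + 5 + 2 = 4
b(5) = -4 + 3 + 5 = 4
b(6) = -4 + 4 + 3 = 3
b(7) = -3 + 4 + 4 = 5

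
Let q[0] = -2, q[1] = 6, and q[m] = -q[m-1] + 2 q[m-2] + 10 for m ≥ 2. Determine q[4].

q[2] = -6 + 2(-2) + 10 = 0
q[3] = -0 + 2(6) + 10 = 22
q[4] = -22 + 2(0) + 10 = -12

-12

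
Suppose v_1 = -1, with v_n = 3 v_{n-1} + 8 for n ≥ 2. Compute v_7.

v_2 = 3(-1) + 8 = 5
v_3 = 3(5) + 8 = 23
v_4 = 3(23) + 8 = 77
v_5 = 3(77) + 8 = 239
v_6 = 3(239) + 8 = 725
v_7 = 3(725) + 8 = 2183

2183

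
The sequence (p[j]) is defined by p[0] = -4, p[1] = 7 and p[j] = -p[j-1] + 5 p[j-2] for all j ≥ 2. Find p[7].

p[2] = -7 + 5·(-4) = -27
p[3] = -(-27) + 5·7 = 62
p[4] = -62 + 5·(-27) = -197
p[5] = -(-197) + 5·62 = 507
p[6] = -507 + 5·(-197) = -1492
p[7] = -(-1492) + 5·507 = 4027

4027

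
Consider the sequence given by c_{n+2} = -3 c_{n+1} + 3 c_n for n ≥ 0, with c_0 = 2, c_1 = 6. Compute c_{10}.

-591462

c_2 = -3(6) + 3(2) = -12
c_3 = -3(-12) + 3(6) = 54
c_4 = -3(54) + 3(-12) = -198
c_5 = -3(-198) + 3(54) = 756
c_6 = -3(756) + 3(-198) = -2862
c_7 = -3(-2862) + 3(756) = 10854
c_8 = -3(10854) + 3(-2862) = -41148
c_9 = -3(-41148) + 3(10854) = 156006
c_{10} = -3(156006) + 3(-41148) = -591462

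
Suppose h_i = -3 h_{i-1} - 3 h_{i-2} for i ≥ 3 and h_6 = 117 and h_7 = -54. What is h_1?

2

Rearranging, h_{i-2} = (h_i + 3 h_{i-1}) / -3.
h_5 = (-54 + 3·117) / -3 = 297/-3 = -99
h_4 = (117 + 3·(-99)) / -3 = -180/-3 = 60
h_3 = (-99 + 3·60) / -3 = 81/-3 = -27
h_2 = (60 + 3·(-27)) / -3 = -21/-3 = 7
h_1 = (-27 + 3·7) / -3 = -6/-3 = 2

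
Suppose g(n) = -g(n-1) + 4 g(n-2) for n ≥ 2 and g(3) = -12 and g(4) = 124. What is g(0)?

8

Rearranging, g(n-2) = (g(n) + g(n-1)) / 4.
g(2) = (124 + (-12)) / 4 = 112/4 = 28
g(1) = (-12 + 28) / 4 = 16/4 = 4
g(0) = (28 + 4) / 4 = 32/4 = 8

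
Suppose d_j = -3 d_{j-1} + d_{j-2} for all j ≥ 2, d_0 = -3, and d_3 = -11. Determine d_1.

-2

Let d_1 = v.
d_2 = -3 - 3v
d_3 = 9 + 10v
So 9 + 10v = -11, giving v = -2.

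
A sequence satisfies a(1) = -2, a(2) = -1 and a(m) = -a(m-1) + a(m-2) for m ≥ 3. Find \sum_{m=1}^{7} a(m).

a(3) = -(-1) + (-2) = -1
a(4) = -(-1) + (-1) = 0
a(5) = -0 + (-1) = -1
a(6) = -(-1) + 0 = 1
a(7) = -1 + (-1) = -2
Sum = (-2) + (-1) + (-1) + 0 + (-1) + 1 + (-2) = -6

-6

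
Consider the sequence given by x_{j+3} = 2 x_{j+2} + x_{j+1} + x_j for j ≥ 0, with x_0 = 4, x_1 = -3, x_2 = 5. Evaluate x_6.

163

x_3 = 2(5) + (-3) + 4 = 11
x_4 = 2(11) + 5 + (-3) = 24
x_5 = 2(24) + 11 + 5 = 64
x_6 = 2(64) + 24 + 11 = 163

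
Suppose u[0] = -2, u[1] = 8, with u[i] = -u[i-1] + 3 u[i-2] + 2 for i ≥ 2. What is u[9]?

u[2] = -8 + 3·(-2) + 2 = -12
u[3] = -(-12) + 3·8 + 2 = 38
u[4] = -38 + 3·(-12) + 2 = -72
u[5] = -(-72) + 3·38 + 2 = 188
u[6] = -188 + 3·(-72) + 2 = -402
u[7] = -(-402) + 3·188 + 2 = 968
u[8] = -968 + 3·(-402) + 2 = -2172
u[9] = -(-2172) + 3·968 + 2 = 5078

5078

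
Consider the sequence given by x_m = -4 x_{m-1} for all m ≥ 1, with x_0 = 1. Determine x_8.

65536

x_1 = -4*1 = -4
x_2 = -4*(-4) = 16
x_3 = -4*16 = -64
x_4 = -4*(-64) = 256
x_5 = -4*256 = -1024
x_6 = -4*(-1024) = 4096
x_7 = -4*4096 = -16384
x_8 = -4*(-16384) = 65536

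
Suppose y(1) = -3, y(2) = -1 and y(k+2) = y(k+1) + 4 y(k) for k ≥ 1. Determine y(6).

-137

y(3) = (-1) + 4(-3) = -13
y(4) = (-13) + 4(-1) = -17
y(5) = (-17) + 4(-13) = -69
y(6) = (-69) + 4(-17) = -137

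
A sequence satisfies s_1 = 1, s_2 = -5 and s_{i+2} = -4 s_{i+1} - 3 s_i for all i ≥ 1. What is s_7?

s_3 = -4*(-5) - 3*1 = 17
s_4 = -4*17 - 3*(-5) = -53
s_5 = -4*(-53) - 3*17 = 161
s_6 = -4*161 - 3*(-53) = -485
s_7 = -4*(-485) - 3*161 = 1457

1457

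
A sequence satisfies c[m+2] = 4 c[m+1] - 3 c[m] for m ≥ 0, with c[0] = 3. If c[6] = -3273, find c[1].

Let c[1] = w.
c[2] = -9 + 4w
c[3] = -36 + 13w
c[4] = -117 + 40w
c[5] = -360 + 121w
c[6] = -1089 + 364w
So -1089 + 364w = -3273, giving w = -6.

-6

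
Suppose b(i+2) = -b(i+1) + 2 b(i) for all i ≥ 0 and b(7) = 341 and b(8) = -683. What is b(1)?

Rearranging, b(i-2) = (b(i) + b(i-1)) / 2.
b(6) = (-683 + 341) / 2 = -342/2 = -171
b(5) = (341 + (-171)) / 2 = 170/2 = 85
b(4) = (-171 + 85) / 2 = -86/2 = -43
b(3) = (85 + (-43)) / 2 = 42/2 = 21
b(2) = (-43 + 21) / 2 = -22/2 = -11
b(1) = (21 + (-11)) / 2 = 10/2 = 5

5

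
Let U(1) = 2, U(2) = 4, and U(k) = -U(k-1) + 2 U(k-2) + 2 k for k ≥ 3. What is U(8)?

38

U(3) = -4 + 2(2) + 6 = 6
U(4) = -6 + 2(4) + 8 = 10
U(5) = -10 + 2(6) + 10 = 12
U(6) = -12 + 2(10) + 12 = 20
U(7) = -20 + 2(12) + 14 = 18
U(8) = -18 + 2(20) + 16 = 38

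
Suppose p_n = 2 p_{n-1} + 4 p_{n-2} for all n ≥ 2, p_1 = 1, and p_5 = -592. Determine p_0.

-7

Let p_0 = x.
p_2 = 2 + 4x
p_3 = 8 + 8x
p_4 = 24 + 32x
p_5 = 80 + 96x
So 80 + 96x = -592, giving x = -7.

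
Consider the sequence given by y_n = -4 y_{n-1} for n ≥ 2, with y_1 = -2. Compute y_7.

-8192

y_2 = -4(-2) = 8
y_3 = -4(8) = -32
y_4 = -4(-32) = 128
y_5 = -4(128) = -512
y_6 = -4(-512) = 2048
y_7 = -4(2048) = -8192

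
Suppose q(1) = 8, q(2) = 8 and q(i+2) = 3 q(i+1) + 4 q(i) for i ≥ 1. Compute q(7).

q(3) = 3·8 + 4·8 = 56
q(4) = 3·56 + 4·8 = 200
q(5) = 3·200 + 4·56 = 824
q(6) = 3·824 + 4·200 = 3272
q(7) = 3·3272 + 4·824 = 13112

13112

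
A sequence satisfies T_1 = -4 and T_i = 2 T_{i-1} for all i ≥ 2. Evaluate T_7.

-256

T_2 = 2*(-4) = -8
T_3 = 2*(-8) = -16
T_4 = 2*(-16) = -32
T_5 = 2*(-32) = -64
T_6 = 2*(-64) = -128
T_7 = 2*(-128) = -256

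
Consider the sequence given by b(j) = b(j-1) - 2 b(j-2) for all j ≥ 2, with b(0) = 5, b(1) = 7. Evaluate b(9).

b(2) = 7 - 2·5 = -3
b(3) = (-3) - 2·7 = -17
b(4) = (-17) - 2·(-3) = -11
b(5) = (-11) - 2·(-17) = 23
b(6) = 23 - 2·(-11) = 45
b(7) = 45 - 2·23 = -1
b(8) = (-1) - 2·45 = -91
b(9) = (-91) - 2·(-1) = -89

-89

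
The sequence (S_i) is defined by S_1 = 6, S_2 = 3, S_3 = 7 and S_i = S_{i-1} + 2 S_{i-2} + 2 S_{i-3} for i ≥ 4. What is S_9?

S_4 = 7 + 2*3 + 2*6 = 25
S_5 = 25 + 2*7 + 2*3 = 45
S_6 = 45 + 2*25 + 2*7 = 109
S_7 = 109 + 2*45 + 2*25 = 249
S_8 = 249 + 2*109 + 2*45 = 557
S_9 = 557 + 2*249 + 2*109 = 1273

1273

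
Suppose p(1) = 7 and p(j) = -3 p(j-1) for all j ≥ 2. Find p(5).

567

p(2) = -3*7 = -21
p(3) = -3*(-21) = 63
p(4) = -3*63 = -189
p(5) = -3*(-189) = 567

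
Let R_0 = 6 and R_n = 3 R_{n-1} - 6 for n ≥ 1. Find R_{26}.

7625597484990

The fixed point is -6/(1 - 3) = 3, so R_n - 3 = 3(R_{n-1} - 3).
Hence R_n = 3·3^n + 3.
R_{26} = 3·3^{26} + 3 = 3·2541865828329 + 3 = 7625597484990.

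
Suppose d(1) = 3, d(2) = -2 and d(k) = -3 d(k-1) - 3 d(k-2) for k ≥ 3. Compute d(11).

d(3) = -3·(-2) - 3·3 = -3
d(4) = -3·(-3) - 3·(-2) = 15
d(5) = -3·15 - 3·(-3) = -36
d(6) = -3·(-36) - 3·15 = 63
d(7) = -3·63 - 3·(-36) = -81
d(8) = -3·(-81) - 3·63 = 54
d(9) = -3·54 - 3·(-81) = 81
d(10) = -3·81 - 3·54 = -405
d(11) = -3·(-405) - 3·81 = 972

972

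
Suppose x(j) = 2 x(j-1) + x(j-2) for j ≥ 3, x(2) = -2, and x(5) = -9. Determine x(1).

Let x(1) = y.
x(3) = -4 + y
x(4) = -10 + 2y
x(5) = -24 + 5y
So -24 + 5y = -9, giving y = 3.

3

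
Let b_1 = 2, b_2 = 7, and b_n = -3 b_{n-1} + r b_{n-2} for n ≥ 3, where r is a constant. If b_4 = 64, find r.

b_3 = -21 + 2r
b_4 = 63 + r
So 63 + r = 64, giving r = 1.

1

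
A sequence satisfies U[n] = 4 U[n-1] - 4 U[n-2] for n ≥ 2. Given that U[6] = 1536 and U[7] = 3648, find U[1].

Rearranging, U[n-2] = (U[n] - 4 U[n-1]) / -4.
U[5] = (3648 - 4*1536) / -4 = -2496/-4 = 624
U[4] = (1536 - 4*624) / -4 = -960/-4 = 240
U[3] = (624 - 4*240) / -4 = -336/-4 = 84
U[2] = (240 - 4*84) / -4 = -96/-4 = 24
U[1] = (84 - 4*24) / -4 = -12/-4 = 3

3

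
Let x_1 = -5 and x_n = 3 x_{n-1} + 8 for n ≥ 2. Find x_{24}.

-94143178831

The fixed point is 8/(1 - 3) = -4, so x_n + 4 = 3(x_{n-1} + 4).
Hence x_n = -1·3^{n-1} - 4.
x_{24} = -1·3^{23} - 4 = -1·94143178827 - 4 = -94143178831.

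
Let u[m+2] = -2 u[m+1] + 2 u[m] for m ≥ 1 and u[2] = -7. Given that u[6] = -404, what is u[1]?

Let u[1] = v.
u[3] = 14 + 2v
u[4] = -42 - 4v
u[5] = 112 + 12v
u[6] = -308 - 32v
So -308 - 32v = -404, giving v = 3.

3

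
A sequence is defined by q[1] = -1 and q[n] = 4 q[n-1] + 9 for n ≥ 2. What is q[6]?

2045

q[2] = 4*(-1) + 9 = 5
q[3] = 4*5 + 9 = 29
q[4] = 4*29 + 9 = 125
q[5] = 4*125 + 9 = 509
q[6] = 4*509 + 9 = 2045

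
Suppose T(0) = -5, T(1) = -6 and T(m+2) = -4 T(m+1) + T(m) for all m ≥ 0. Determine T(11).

-8493634

T(2) = -4·(-6) + (-5) = 19
T(3) = -4·19 + (-6) = -82
T(4) = -4·(-82) + 19 = 347
T(5) = -4·347 + (-82) = -1470
T(6) = -4·(-1470) + 347 = 6227
T(7) = -4·6227 + (-1470) = -26378
T(8) = -4·(-26378) + 6227 = 111739
T(9) = -4·111739 + (-26378) = -473334
T(10) = -4·(-473334) + 111739 = 2005075
T(11) = -4·2005075 + (-473334) = -8493634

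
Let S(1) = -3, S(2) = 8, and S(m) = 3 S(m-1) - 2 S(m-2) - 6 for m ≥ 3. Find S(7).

348

S(3) = 3(8) - 2(-3) - 6 = 24
S(4) = 3(24) - 2(8) - 6 = 50
S(5) = 3(50) - 2(24) - 6 = 96
S(6) = 3(96) - 2(50) - 6 = 182
S(7) = 3(182) - 2(96) - 6 = 348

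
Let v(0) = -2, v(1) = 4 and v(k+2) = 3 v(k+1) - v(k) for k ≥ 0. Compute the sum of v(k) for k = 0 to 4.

154

v(2) = 3(4) - (-2) = 14
v(3) = 3(14) - 4 = 38
v(4) = 3(38) - 14 = 100
Sum = (-2) + 4 + 14 + 38 + 100 = 154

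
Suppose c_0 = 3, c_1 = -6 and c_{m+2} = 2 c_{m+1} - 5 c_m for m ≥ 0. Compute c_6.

c_2 = 2·(-6) - 5·3 = -27
c_3 = 2·(-27) - 5·(-6) = -24
c_4 = 2·(-24) - 5·(-27) = 87
c_5 = 2·87 - 5·(-24) = 294
c_6 = 2·294 - 5·87 = 153

153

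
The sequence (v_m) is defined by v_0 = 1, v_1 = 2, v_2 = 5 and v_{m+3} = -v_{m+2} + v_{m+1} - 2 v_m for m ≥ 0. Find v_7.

-70

v_3 = -5 + 2 - 2*1 = -5
v_4 = -(-5) + 5 - 2*2 = 6
v_5 = -6 + (-5) - 2*5 = -21
v_6 = -(-21) + 6 - 2*(-5) = 37
v_7 = -37 + (-21) - 2*6 = -70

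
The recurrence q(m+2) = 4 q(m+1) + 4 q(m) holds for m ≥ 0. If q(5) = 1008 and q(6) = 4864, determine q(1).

Rearranging, q(m-2) = (q(m) - 4 q(m-1)) / 4.
q(4) = (4864 - 4(1008)) / 4 = 832/4 = 208
q(3) = (1008 - 4(208)) / 4 = 176/4 = 44
q(2) = (208 - 4(44)) / 4 = 32/4 = 8
q(1) = (44 - 4(8)) / 4 = 12/4 = 3

3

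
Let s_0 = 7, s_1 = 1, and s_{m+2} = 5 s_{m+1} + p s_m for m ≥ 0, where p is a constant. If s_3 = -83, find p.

s_2 = 5 + 7p
s_3 = 25 + 36p
So 25 + 36p = -83, giving p = -3.

-3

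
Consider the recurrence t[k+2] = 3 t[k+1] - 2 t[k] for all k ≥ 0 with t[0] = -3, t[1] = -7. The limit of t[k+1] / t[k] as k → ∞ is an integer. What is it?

2

The characteristic equation is r^2 - 3r + 2 = 0, which factors as (r - 2)(r - 1) = 0.
So the roots are 2 and 1. Since |2| > |1| and the coefficient of 2^k is non-zero, the ratio tends to 2.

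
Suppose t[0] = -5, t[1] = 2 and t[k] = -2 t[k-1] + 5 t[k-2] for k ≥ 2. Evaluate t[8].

-37901

t[2] = -2(2) + 5(-5) = -29
t[3] = -2(-29) + 5(2) = 68
t[4] = -2(68) + 5(-29) = -281
t[5] = -2(-281) + 5(68) = 902
t[6] = -2(902) + 5(-281) = -3209
t[7] = -2(-3209) + 5(902) = 10928
t[8] = -2(10928) + 5(-3209) = -37901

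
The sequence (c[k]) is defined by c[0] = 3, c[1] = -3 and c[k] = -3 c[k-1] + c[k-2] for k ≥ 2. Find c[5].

c[2] = -3*(-3) + 3 = 12
c[3] = -3*12 + (-3) = -39
c[4] = -3*(-39) + 12 = 129
c[5] = -3*129 + (-39) = -426

-426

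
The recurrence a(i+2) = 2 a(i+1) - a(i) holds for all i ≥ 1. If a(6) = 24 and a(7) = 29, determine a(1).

-1

Rearranging, a(i-2) = -(a(i) - 2 a(i-1)).
a(5) = -(29 - 2(24)) = 19
a(4) = -(24 - 2(19)) = 14
a(3) = -(19 - 2(14)) = 9
a(2) = -(14 - 2(9)) = 4
a(1) = -(9 - 2(4)) = -1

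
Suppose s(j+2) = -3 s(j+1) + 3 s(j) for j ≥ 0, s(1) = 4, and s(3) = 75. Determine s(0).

-3

Let s(0) = y.
s(2) = -12 + 3y
s(3) = 48 - 9y
So 48 - 9y = 75, giving y = -3.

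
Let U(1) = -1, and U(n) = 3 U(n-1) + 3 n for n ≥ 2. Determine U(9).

U(2) = 3·(-1) + 6 = 3
U(3) = 3·3 + 9 = 18
U(4) = 3·18 + 12 = 66
U(5) = 3·66 + 15 = 213
U(6) = 3·213 + 18 = 657
U(7) = 3·657 + 21 = 1992
U(8) = 3·1992 + 24 = 6000
U(9) = 3·6000 + 27 = 18027

18027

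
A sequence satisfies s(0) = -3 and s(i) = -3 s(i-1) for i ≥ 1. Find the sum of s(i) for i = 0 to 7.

4920

s(1) = -3(-3) = 9
s(2) = -3(9) = -27
s(3) = -3(-27) = 81
s(4) = -3(81) = -243
s(5) = -3(-243) = 729
s(6) = -3(729) = -2187
s(7) = -3(-2187) = 6561
Sum = (-3) + 9 + (-27) + 81 + (-243) + 729 + (-2187) + 6561 = 4920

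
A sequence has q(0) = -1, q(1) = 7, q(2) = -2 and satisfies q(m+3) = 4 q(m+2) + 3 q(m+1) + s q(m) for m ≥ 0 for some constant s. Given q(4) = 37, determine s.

-3

q(3) = 13 - s
q(4) = 46 + 3s
So 46 + 3s = 37, giving s = -3.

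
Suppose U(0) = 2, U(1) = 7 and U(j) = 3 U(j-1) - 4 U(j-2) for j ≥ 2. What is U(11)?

5771

U(2) = 3(7) - 4(2) = 13
U(3) = 3(13) - 4(7) = 11
U(4) = 3(11) - 4(13) = -19
U(5) = 3(-19) - 4(11) = -101
U(6) = 3(-101) - 4(-19) = -227
U(7) = 3(-227) - 4(-101) = -277
U(8) = 3(-277) - 4(-227) = 77
U(9) = 3(77) - 4(-277) = 1339
U(10) = 3(1339) - 4(77) = 3709
U(11) = 3(3709) - 4(1339) = 5771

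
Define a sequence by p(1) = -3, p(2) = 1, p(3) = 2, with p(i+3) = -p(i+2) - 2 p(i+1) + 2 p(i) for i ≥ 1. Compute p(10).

-276

p(4) = -2 - 2(1) + 2(-3) = -10
p(5) = -(-10) - 2(2) + 2(1) = 8
p(6) = -8 - 2(-10) + 2(2) = 16
p(7) = -16 - 2(8) + 2(-10) = -52
p(8) = -(-52) - 2(16) + 2(8) = 36
p(9) = -36 - 2(-52) + 2(16) = 100
p(10) = -100 - 2(36) + 2(-52) = -276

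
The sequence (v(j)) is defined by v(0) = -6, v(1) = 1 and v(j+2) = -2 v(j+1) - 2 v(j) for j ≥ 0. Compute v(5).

v(2) = -2*1 - 2*(-6) = 10
v(3) = -2*10 - 2*1 = -22
v(4) = -2*(-22) - 2*10 = 24
v(5) = -2*24 - 2*(-22) = -4

-4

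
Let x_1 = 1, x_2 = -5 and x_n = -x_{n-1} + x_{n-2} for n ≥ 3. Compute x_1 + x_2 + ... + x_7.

25

x_3 = -(-5) + 1 = 6
x_4 = -6 + (-5) = -11
x_5 = -(-11) + 6 = 17
x_6 = -17 + (-11) = -28
x_7 = -(-28) + 17 = 45
Sum = 1 + (-5) + 6 + (-11) + 17 + (-28) + 45 = 25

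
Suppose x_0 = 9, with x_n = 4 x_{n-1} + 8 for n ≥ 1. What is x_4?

2984

x_1 = 4(9) + 8 = 44
x_2 = 4(44) + 8 = 184
x_3 = 4(184) + 8 = 744
x_4 = 4(744) + 8 = 2984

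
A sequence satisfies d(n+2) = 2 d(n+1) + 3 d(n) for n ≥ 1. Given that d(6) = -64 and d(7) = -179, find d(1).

3

Rearranging, d(n-2) = (d(n) - 2 d(n-1)) / 3.
d(5) = (-179 - 2·(-64)) / 3 = -51/3 = -17
d(4) = (-64 - 2·(-17)) / 3 = -30/3 = -10
d(3) = (-17 - 2·(-10)) / 3 = 3/3 = 1
d(2) = (-10 - 2·1) / 3 = -12/3 = -4
d(1) = (1 - 2·(-4)) / 3 = 9/3 = 3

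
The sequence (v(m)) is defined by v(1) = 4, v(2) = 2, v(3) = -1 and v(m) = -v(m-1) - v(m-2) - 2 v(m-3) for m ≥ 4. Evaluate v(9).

7

v(4) = -(-1) - 2 - 2(4) = -9
v(5) = -(-9) - (-1) - 2(2) = 6
v(6) = -6 - (-9) - 2(-1) = 5
v(7) = -5 - 6 - 2(-9) = 7
v(8) = -7 - 5 - 2(6) = -24
v(9) = -(-24) - 7 - 2(5) = 7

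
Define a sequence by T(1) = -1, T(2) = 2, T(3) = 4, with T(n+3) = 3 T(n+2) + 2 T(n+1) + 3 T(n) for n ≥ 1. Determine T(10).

T(4) = 3*4 + 2*2 + 3*(-1) = 13
T(5) = 3*13 + 2*4 + 3*2 = 53
T(6) = 3*53 + 2*13 + 3*4 = 197
T(7) = 3*197 + 2*53 + 3*13 = 736
T(8) = 3*736 + 2*197 + 3*53 = 2761
T(9) = 3*2761 + 2*736 + 3*197 = 10346
T(10) = 3*10346 + 2*2761 + 3*736 = 38768

38768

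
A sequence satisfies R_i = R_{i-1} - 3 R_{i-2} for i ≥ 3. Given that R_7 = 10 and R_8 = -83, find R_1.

Rearranging, R_{i-2} = (R_i - R_{i-1}) / -3.
R_6 = (-83 - 10) / -3 = -93/-3 = 31
R_5 = (10 - 31) / -3 = -21/-3 = 7
R_4 = (31 - 7) / -3 = 24/-3 = -8
R_3 = (7 - (-8)) / -3 = 15/-3 = -5
R_2 = (-8 - (-5)) / -3 = -3/-3 = 1
R_1 = (-5 - 1) / -3 = -6/-3 = 2

2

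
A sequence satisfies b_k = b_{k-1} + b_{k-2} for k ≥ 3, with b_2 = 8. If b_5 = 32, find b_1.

Let b_1 = w.
b_3 = 8 + w
b_4 = 16 + w
b_5 = 24 + 2w
So 24 + 2w = 32, giving w = 4.

4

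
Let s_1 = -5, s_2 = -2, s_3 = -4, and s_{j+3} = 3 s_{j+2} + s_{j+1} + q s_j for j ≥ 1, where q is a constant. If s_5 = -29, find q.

s_4 = -14 - 5q
s_5 = -46 - 17q
So -46 - 17q = -29, giving q = -1.

-1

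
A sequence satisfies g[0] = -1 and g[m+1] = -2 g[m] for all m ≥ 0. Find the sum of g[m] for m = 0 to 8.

g[1] = -2*(-1) = 2
g[2] = -2*2 = -4
g[3] = -2*(-4) = 8
g[4] = -2*8 = -16
g[5] = -2*(-16) = 32
g[6] = -2*32 = -64
g[7] = -2*(-64) = 128
g[8] = -2*128 = -256
Sum = (-1) + 2 + (-4) + 8 + (-16) + 32 + (-64) + 128 + (-256) = -171

-171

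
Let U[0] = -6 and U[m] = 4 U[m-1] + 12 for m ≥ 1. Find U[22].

The fixed point is 12/(1 - 4) = -4, so U[m] + 4 = 4(U[m-1] + 4).
Hence U[m] = -2·4^m - 4.
U[22] = -2·4^{22} - 4 = -2·17592186044416 - 4 = -35184372088836.

-35184372088836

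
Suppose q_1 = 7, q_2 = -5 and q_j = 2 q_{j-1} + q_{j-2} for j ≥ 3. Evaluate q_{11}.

q_3 = 2·(-5) + 7 = -3
q_4 = 2·(-3) + (-5) = -11
q_5 = 2·(-11) + (-3) = -25
q_6 = 2·(-25) + (-11) = -61
q_7 = 2·(-61) + (-25) = -147
q_8 = 2·(-147) + (-61) = -355
q_9 = 2·(-355) + (-147) = -857
q_{10} = 2·(-857) + (-355) = -2069
q_{11} = 2·(-2069) + (-857) = -4995

-4995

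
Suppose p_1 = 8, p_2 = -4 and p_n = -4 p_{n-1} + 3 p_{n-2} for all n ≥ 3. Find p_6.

p_3 = -4·(-4) + 3·8 = 40
p_4 = -4·40 + 3·(-4) = -172
p_5 = -4·(-172) + 3·40 = 808
p_6 = -4·808 + 3·(-172) = -3748

-3748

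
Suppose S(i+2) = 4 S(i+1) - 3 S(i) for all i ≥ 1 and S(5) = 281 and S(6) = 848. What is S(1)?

Rearranging, S(i-2) = (S(i) - 4 S(i-1)) / -3.
S(4) = (848 - 4*281) / -3 = -276/-3 = 92
S(3) = (281 - 4*92) / -3 = -87/-3 = 29
S(2) = (92 - 4*29) / -3 = -24/-3 = 8
S(1) = (29 - 4*8) / -3 = -3/-3 = 1

1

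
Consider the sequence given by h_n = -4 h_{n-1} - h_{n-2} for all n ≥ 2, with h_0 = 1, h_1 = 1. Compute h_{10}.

-191861

h_2 = -4*1 - 1 = -5
h_3 = -4*(-5) - 1 = 19
h_4 = -4*19 - (-5) = -71
h_5 = -4*(-71) - 19 = 265
h_6 = -4*265 - (-71) = -989
h_7 = -4*(-989) - 265 = 3691
h_8 = -4*3691 - (-989) = -13775
h_9 = -4*(-13775) - 3691 = 51409
h_{10} = -4*51409 - (-13775) = -191861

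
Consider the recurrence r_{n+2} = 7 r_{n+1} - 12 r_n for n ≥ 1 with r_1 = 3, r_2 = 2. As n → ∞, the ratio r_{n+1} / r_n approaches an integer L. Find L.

4

The characteristic equation is r^2 - 7r + 12 = 0, which factors as (r - 4)(r - 3) = 0.
So the roots are 4 and 3. Since |4| > |3| and the coefficient of 4^n is non-zero, the ratio tends to 4.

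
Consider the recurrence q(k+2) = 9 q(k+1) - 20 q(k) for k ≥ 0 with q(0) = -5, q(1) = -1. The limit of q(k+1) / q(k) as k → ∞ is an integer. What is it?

The characteristic equation is r^2 - 9r + 20 = 0, which factors as (r - 5)(r - 4) = 0.
So the roots are 5 and 4. Since |5| > |4| and the coefficient of 5^k is non-zero, the ratio tends to 5.

5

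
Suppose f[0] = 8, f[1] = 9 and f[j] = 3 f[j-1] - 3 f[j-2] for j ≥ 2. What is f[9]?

486

f[2] = 3*9 - 3*8 = 3
f[3] = 3*3 - 3*9 = -18
f[4] = 3*(-18) - 3*3 = -63
f[5] = 3*(-63) - 3*(-18) = -135
f[6] = 3*(-135) - 3*(-63) = -216
f[7] = 3*(-216) - 3*(-135) = -243
f[8] = 3*(-243) - 3*(-216) = -81
f[9] = 3*(-81) - 3*(-243) = 486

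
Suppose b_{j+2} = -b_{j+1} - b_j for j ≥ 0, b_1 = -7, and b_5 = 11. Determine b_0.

Let b_0 = w.
b_2 = 7 - w
b_3 = w
b_4 = -7
b_5 = 7 - w
So 7 - w = 11, giving w = -4.

-4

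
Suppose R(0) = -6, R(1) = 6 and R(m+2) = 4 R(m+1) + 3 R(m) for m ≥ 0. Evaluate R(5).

870

R(2) = 4(6) + 3(-6) = 6
R(3) = 4(6) + 3(6) = 42
R(4) = 4(42) + 3(6) = 186
R(5) = 4(186) + 3(42) = 870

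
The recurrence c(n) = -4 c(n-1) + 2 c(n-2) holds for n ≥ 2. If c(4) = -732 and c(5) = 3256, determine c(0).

-7

Rearranging, c(n-2) = (c(n) + 4 c(n-1)) / 2.
c(3) = (3256 + 4(-732)) / 2 = 328/2 = 164
c(2) = (-732 + 4(164)) / 2 = -76/2 = -38
c(1) = (164 + 4(-38)) / 2 = 12/2 = 6
c(0) = (-38 + 4(6)) / 2 = -14/2 = -7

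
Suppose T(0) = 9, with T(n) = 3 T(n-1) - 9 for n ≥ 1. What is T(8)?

T(1) = 3*9 - 9 = 18
T(2) = 3*18 - 9 = 45
T(3) = 3*45 - 9 = 126
T(4) = 3*126 - 9 = 369
T(5) = 3*369 - 9 = 1098
T(6) = 3*1098 - 9 = 3285
T(7) = 3*3285 - 9 = 9846
T(8) = 3*9846 - 9 = 29529

29529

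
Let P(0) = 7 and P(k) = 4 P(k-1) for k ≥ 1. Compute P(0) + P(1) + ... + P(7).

152915

P(1) = 4*7 = 28
P(2) = 4*28 = 112
P(3) = 4*112 = 448
P(4) = 4*448 = 1792
P(5) = 4*1792 = 7168
P(6) = 4*7168 = 28672
P(7) = 4*28672 = 114688
Sum = 7 + 28 + 112 + 448 + 1792 + 7168 + 28672 + 114688 = 152915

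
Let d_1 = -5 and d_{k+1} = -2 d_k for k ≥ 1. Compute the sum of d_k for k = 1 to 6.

d_2 = -2(-5) = 10
d_3 = -2(10) = -20
d_4 = -2(-20) = 40
d_5 = -2(40) = -80
d_6 = -2(-80) = 160
Sum = (-5) + 10 + (-20) + 40 + (-80) + 160 = 105

105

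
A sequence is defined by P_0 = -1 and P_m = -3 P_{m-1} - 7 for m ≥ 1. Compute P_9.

P_1 = -3·(-1) - 7 = -4
P_2 = -3·(-4) - 7 = 5
P_3 = -3·5 - 7 = -22
P_4 = -3·(-22) - 7 = 59
P_5 = -3·59 - 7 = -184
P_6 = -3·(-184) - 7 = 545
P_7 = -3·545 - 7 = -1642
P_8 = -3·(-1642) - 7 = 4919
P_9 = -3·4919 - 7 = -14764

-14764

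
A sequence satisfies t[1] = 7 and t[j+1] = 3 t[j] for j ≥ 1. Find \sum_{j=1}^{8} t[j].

t[2] = 3(7) = 21
t[3] = 3(21) = 63
t[4] = 3(63) = 189
t[5] = 3(189) = 567
t[6] = 3(567) = 1701
t[7] = 3(1701) = 5103
t[8] = 3(5103) = 15309
Sum = 7 + 21 + 63 + 189 + 567 + 1701 + 5103 + 15309 = 22960

22960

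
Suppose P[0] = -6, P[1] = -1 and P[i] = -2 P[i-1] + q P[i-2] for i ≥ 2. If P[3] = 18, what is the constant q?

P[2] = 2 - 6q
P[3] = -4 + 11q
So -4 + 11q = 18, giving q = 2.

2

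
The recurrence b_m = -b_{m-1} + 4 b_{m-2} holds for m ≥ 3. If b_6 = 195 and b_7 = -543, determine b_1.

-3

Rearranging, b_{m-2} = (b_m + b_{m-1}) / 4.
b_5 = (-543 + 195) / 4 = -348/4 = -87
b_4 = (195 + (-87)) / 4 = 108/4 = 27
b_3 = (-87 + 27) / 4 = -60/4 = -15
b_2 = (27 + (-15)) / 4 = 12/4 = 3
b_1 = (-15 + 3) / 4 = -12/4 = -3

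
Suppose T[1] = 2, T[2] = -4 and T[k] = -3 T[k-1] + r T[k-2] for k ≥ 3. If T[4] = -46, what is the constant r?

T[3] = 12 + 2r
T[4] = -36 - 10r
So -36 - 10r = -46, giving r = 1.

1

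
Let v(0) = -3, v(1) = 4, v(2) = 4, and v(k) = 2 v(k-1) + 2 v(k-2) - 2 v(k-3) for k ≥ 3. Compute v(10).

11264

v(3) = 2(4) + 2(4) - 2(-3) = 22
v(4) = 2(22) + 2(4) - 2(4) = 44
v(5) = 2(44) + 2(22) - 2(4) = 124
v(6) = 2(124) + 2(44) - 2(22) = 292
v(7) = 2(292) + 2(124) - 2(44) = 744
v(8) = 2(744) + 2(292) - 2(124) = 1824
v(9) = 2(1824) + 2(744) - 2(292) = 4552
v(10) = 2(4552) + 2(1824) - 2(744) = 11264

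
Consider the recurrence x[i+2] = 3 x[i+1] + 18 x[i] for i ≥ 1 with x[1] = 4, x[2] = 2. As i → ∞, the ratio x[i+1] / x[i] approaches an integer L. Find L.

The characteristic equation is r^2 - 3r - 18 = 0, which factors as (r - 6)(r + 3) = 0.
So the roots are 6 and -3. Since |6| > |-3| and the coefficient of 6^i is non-zero, the ratio tends to 6.

6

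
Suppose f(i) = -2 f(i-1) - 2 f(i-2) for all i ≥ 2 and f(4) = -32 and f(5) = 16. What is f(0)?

8

Rearranging, f(i-2) = (f(i) + 2 f(i-1)) / -2.
f(3) = (16 + 2·(-32)) / -2 = -48/-2 = 24
f(2) = (-32 + 2·24) / -2 = 16/-2 = -8
f(1) = (24 + 2·(-8)) / -2 = 8/-2 = -4
f(0) = (-8 + 2·(-4)) / -2 = -16/-2 = 8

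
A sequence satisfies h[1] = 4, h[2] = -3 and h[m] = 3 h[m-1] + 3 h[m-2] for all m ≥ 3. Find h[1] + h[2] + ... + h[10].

h[3] = 3*(-3) + 3*4 = 3
h[4] = 3*3 + 3*(-3) = 0
h[5] = 3*0 + 3*3 = 9
h[6] = 3*9 + 3*0 = 27
h[7] = 3*27 + 3*9 = 108
h[8] = 3*108 + 3*27 = 405
h[9] = 3*405 + 3*108 = 1539
h[10] = 3*1539 + 3*405 = 5832
Sum = 4 + (-3) + 3 + 0 + 9 + 27 + 108 + 405 + 1539 + 5832 = 7924

7924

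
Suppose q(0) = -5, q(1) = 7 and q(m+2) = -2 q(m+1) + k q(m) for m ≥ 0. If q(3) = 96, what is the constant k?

4

q(2) = -14 - 5k
q(3) = 28 + 17k
So 28 + 17k = 96, giving k = 4.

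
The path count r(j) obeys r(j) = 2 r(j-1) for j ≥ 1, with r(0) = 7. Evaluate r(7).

r(1) = 2(7) = 14
r(2) = 2(14) = 28
r(3) = 2(28) = 56
r(4) = 2(56) = 112
r(5) = 2(112) = 224
r(6) = 2(224) = 448
r(7) = 2(448) = 896

896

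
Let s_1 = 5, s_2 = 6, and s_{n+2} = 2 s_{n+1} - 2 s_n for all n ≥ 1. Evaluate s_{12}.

-128

s_3 = 2·6 - 2·5 = 2
s_4 = 2·2 - 2·6 = -8
s_5 = 2·(-8) - 2·2 = -20
s_6 = 2·(-20) - 2·(-8) = -24
s_7 = 2·(-24) - 2·(-20) = -8
s_8 = 2·(-8) - 2·(-24) = 32
s_9 = 2·32 - 2·(-8) = 80
s_{10} = 2·80 - 2·32 = 96
s_{11} = 2·96 - 2·80 = 32
s_{12} = 2·32 - 2·96 = -128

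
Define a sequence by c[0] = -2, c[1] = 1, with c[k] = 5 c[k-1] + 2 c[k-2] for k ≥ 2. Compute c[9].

165751

c[2] = 5(1) + 2(-2) = 1
c[3] = 5(1) + 2(1) = 7
c[4] = 5(7) + 2(1) = 37
c[5] = 5(37) + 2(7) = 199
c[6] = 5(199) + 2(37) = 1069
c[7] = 5(1069) + 2(199) = 5743
c[8] = 5(5743) + 2(1069) = 30853
c[9] = 5(30853) + 2(5743) = 165751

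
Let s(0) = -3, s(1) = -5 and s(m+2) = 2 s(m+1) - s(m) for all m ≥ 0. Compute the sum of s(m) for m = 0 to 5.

s(2) = 2*(-5) - (-3) = -7
s(3) = 2*(-7) - (-5) = -9
s(4) = 2*(-9) - (-7) = -11
s(5) = 2*(-11) - (-9) = -13
Sum = (-3) + (-5) + (-7) + (-9) + (-11) + (-13) = -48

-48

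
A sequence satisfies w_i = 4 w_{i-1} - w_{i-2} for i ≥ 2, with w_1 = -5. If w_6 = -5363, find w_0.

Let w_0 = y.
w_2 = -20 - y
w_3 = -75 - 4y
w_4 = -280 - 15y
w_5 = -1045 - 56y
w_6 = -3900 - 209y
So -3900 - 209y = -5363, giving y = 7.

7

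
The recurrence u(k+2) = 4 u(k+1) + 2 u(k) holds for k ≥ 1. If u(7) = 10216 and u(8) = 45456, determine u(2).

Rearranging, u(k-2) = (u(k) - 4 u(k-1)) / 2.
u(6) = (45456 - 4(10216)) / 2 = 4592/2 = 2296
u(5) = (10216 - 4(2296)) / 2 = 1032/2 = 516
u(4) = (2296 - 4(516)) / 2 = 232/2 = 116
u(3) = (516 - 4(116)) / 2 = 52/2 = 26
u(2) = (116 - 4(26)) / 2 = 12/2 = 6

6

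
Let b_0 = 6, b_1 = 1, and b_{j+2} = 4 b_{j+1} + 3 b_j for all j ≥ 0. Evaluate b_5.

b_2 = 4·1 + 3·6 = 22
b_3 = 4·22 + 3·1 = 91
b_4 = 4·91 + 3·22 = 430
b_5 = 4·430 + 3·91 = 1993

1993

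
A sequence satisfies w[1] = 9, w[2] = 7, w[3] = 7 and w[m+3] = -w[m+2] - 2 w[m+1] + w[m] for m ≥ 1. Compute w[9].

121

w[4] = -7 - 2(7) + 9 = -12
w[5] = -(-12) - 2(7) + 7 = 5
w[6] = -5 - 2(-12) + 7 = 26
w[7] = -26 - 2(5) + (-12) = -48
w[8] = -(-48) - 2(26) + 5 = 1
w[9] = -1 - 2(-48) + 26 = 121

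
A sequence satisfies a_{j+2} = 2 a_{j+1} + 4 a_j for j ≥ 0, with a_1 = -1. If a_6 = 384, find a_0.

2

Let a_0 = v.
a_2 = -2 + 4v
a_3 = -8 + 8v
a_4 = -24 + 32v
a_5 = -80 + 96v
a_6 = -256 + 320v
So -256 + 320v = 384, giving v = 2.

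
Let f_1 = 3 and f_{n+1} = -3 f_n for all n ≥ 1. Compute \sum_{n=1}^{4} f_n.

-60

f_2 = -3*3 = -9
f_3 = -3*(-9) = 27
f_4 = -3*27 = -81
Sum = 3 + (-9) + 27 + (-81) = -60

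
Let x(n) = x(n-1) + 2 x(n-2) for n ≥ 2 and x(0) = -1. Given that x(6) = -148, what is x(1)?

Let x(1) = y.
x(2) = -2 + y
x(3) = -2 + 3y
x(4) = -6 + 5y
x(5) = -10 + 11y
x(6) = -22 + 21y
So -22 + 21y = -148, giving y = -6.

-6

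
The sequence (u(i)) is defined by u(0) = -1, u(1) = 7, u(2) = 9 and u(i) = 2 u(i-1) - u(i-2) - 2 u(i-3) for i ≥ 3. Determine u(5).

u(3) = 2(9) - 7 - 2(-1) = 13
u(4) = 2(13) - 9 - 2(7) = 3
u(5) = 2(3) - 13 - 2(9) = -25

-25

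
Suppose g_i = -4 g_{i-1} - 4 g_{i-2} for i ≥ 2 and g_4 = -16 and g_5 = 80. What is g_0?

5

Rearranging, g_{i-2} = (g_i + 4 g_{i-1}) / -4.
g_3 = (80 + 4*(-16)) / -4 = 16/-4 = -4
g_2 = (-16 + 4*(-4)) / -4 = -32/-4 = 8
g_1 = (-4 + 4*8) / -4 = 28/-4 = -7
g_0 = (8 + 4*(-7)) / -4 = -20/-4 = 5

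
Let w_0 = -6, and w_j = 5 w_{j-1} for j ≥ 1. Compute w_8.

-2343750

w_1 = 5(-6) = -30
w_2 = 5(-30) = -150
w_3 = 5(-150) = -750
w_4 = 5(-750) = -3750
w_5 = 5(-3750) = -18750
w_6 = 5(-18750) = -93750
w_7 = 5(-93750) = -468750
w_8 = 5(-468750) = -2343750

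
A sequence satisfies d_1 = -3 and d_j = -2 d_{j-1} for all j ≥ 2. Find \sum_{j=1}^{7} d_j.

d_2 = -2·(-3) = 6
d_3 = -2·6 = -12
d_4 = -2·(-12) = 24
d_5 = -2·24 = -48
d_6 = -2·(-48) = 96
d_7 = -2·96 = -192
Sum = (-3) + 6 + (-12) + 24 + (-48) + 96 + (-192) = -129

-129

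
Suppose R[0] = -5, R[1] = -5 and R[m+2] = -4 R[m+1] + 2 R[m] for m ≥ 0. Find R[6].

R[2] = -4·(-5) + 2·(-5) = 10
R[3] = -4·10 + 2·(-5) = -50
R[4] = -4·(-50) + 2·10 = 220
R[5] = -4·220 + 2·(-50) = -980
R[6] = -4·(-980) + 2·220 = 4360

4360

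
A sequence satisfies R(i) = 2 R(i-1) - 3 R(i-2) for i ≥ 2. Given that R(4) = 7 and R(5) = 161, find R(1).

Rearranging, R(i-2) = (R(i) - 2 R(i-1)) / -3.
R(3) = (161 - 2*7) / -3 = 147/-3 = -49
R(2) = (7 - 2*(-49)) / -3 = 105/-3 = -35
R(1) = (-49 - 2*(-35)) / -3 = 21/-3 = -7

-7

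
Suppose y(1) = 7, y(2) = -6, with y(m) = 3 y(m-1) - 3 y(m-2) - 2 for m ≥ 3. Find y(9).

1051

y(3) = 3·(-6) - 3·7 - 2 = -41
y(4) = 3·(-41) - 3·(-6) - 2 = -107
y(5) = 3·(-107) - 3·(-41) - 2 = -200
y(6) = 3·(-200) - 3·(-107) - 2 = -281
y(7) = 3·(-281) - 3·(-200) - 2 = -245
y(8) = 3·(-245) - 3·(-281) - 2 = 106
y(9) = 3·106 - 3·(-245) - 2 = 1051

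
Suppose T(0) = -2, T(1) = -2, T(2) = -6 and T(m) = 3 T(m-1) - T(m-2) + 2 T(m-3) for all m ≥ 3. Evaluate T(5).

T(3) = 3·(-6) - (-2) + 2·(-2) = -20
T(4) = 3·(-20) - (-6) + 2·(-2) = -58
T(5) = 3·(-58) - (-20) + 2·(-6) = -166

-166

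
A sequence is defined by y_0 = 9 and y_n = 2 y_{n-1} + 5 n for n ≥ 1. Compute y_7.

2387

y_1 = 2*9 + 5 = 23
y_2 = 2*23 + 10 = 56
y_3 = 2*56 + 15 = 127
y_4 = 2*127 + 20 = 274
y_5 = 2*274 + 25 = 573
y_6 = 2*573 + 30 = 1176
y_7 = 2*1176 + 35 = 2387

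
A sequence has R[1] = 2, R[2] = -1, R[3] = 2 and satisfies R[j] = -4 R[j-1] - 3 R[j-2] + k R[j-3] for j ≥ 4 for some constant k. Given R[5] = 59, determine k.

R[4] = -5 + 2k
R[5] = 14 - 9k
So 14 - 9k = 59, giving k = -5.

-5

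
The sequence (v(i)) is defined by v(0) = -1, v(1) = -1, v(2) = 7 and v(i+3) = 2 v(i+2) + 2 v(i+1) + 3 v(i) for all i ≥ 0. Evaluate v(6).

v(3) = 2(7) + 2(-1) + 3(-1) = 9
v(4) = 2(9) + 2(7) + 3(-1) = 29
v(5) = 2(29) + 2(9) + 3(7) = 97
v(6) = 2(97) + 2(29) + 3(9) = 279

279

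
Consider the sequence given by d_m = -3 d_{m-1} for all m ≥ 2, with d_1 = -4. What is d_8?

8748

d_2 = -3·(-4) = 12
d_3 = -3·12 = -36
d_4 = -3·(-36) = 108
d_5 = -3·108 = -324
d_6 = -3·(-324) = 972
d_7 = -3·972 = -2916
d_8 = -3·(-2916) = 8748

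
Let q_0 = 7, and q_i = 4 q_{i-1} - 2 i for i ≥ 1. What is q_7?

q_1 = 4(7) - 2 = 26
q_2 = 4(26) - 4 = 100
q_3 = 4(100) - 6 = 394
q_4 = 4(394) - 8 = 1568
q_5 = 4(1568) - 10 = 6262
q_6 = 4(6262) - 12 = 25036
q_7 = 4(25036) - 14 = 100130

100130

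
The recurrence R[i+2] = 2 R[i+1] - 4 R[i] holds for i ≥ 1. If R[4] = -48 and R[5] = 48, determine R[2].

-6

Rearranging, R[i-2] = (R[i] - 2 R[i-1]) / -4.
R[3] = (48 - 2(-48)) / -4 = 144/-4 = -36
R[2] = (-48 - 2(-36)) / -4 = 24/-4 = -6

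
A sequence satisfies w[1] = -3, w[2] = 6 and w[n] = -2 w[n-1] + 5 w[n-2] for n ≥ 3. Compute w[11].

-503907

w[3] = -2·6 + 5·(-3) = -27
w[4] = -2·(-27) + 5·6 = 84
w[5] = -2·84 + 5·(-27) = -303
w[6] = -2·(-303) + 5·84 = 1026
w[7] = -2·1026 + 5·(-303) = -3567
w[8] = -2·(-3567) + 5·1026 = 12264
w[9] = -2·12264 + 5·(-3567) = -42363
w[10] = -2·(-42363) + 5·12264 = 146046
w[11] = -2·146046 + 5·(-42363) = -503907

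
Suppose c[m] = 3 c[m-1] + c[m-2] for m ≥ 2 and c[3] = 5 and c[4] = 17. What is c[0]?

5

Rearranging, c[m-2] = c[m] - 3 c[m-1].
c[2] = 17 - 3·5 = 2
c[1] = 5 - 3·2 = -1
c[0] = 2 - 3·(-1) = 5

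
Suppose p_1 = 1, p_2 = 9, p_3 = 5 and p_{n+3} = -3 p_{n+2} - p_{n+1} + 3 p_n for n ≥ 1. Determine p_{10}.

p_4 = -3·5 - 9 + 3·1 = -21
p_5 = -3·(-21) - 5 + 3·9 = 85
p_6 = -3·85 - (-21) + 3·5 = -219
p_7 = -3·(-219) - 85 + 3·(-21) = 509
p_8 = -3·509 - (-219) + 3·85 = -1053
p_9 = -3·(-1053) - 509 + 3·(-219) = 1993
p_{10} = -3·1993 - (-1053) + 3·509 = -3399

-3399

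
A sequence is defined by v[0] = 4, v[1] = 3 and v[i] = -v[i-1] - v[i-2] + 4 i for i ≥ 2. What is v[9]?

16

v[2] = -3 - 4 + 8 = 1
v[3] = -1 - 3 + 12 = 8
v[4] = -8 - 1 + 16 = 7
v[5] = -7 - 8 + 20 = 5
v[6] = -5 - 7 + 24 = 12
v[7] = -12 - 5 + 28 = 11
v[8] = -11 - 12 + 32 = 9
v[9] = -9 - 11 + 36 = 16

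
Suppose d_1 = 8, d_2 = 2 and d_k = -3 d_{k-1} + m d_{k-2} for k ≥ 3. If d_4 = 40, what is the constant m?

d_3 = -6 + 8m
d_4 = 18 - 22m
So 18 - 22m = 40, giving m = -1.

-1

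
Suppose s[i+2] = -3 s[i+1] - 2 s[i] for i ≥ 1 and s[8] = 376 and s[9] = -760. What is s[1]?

5

Rearranging, s[i-2] = (s[i] + 3 s[i-1]) / -2.
s[7] = (-760 + 3*376) / -2 = 368/-2 = -184
s[6] = (376 + 3*(-184)) / -2 = -176/-2 = 88
s[5] = (-184 + 3*88) / -2 = 80/-2 = -40
s[4] = (88 + 3*(-40)) / -2 = -32/-2 = 16
s[3] = (-40 + 3*16) / -2 = 8/-2 = -4
s[2] = (16 + 3*(-4)) / -2 = 4/-2 = -2
s[1] = (-4 + 3*(-2)) / -2 = -10/-2 = 5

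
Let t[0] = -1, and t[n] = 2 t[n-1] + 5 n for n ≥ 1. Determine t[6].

536

t[1] = 2·(-1) + 5 = 3
t[2] = 2·3 + 10 = 16
t[3] = 2·16 + 15 = 47
t[4] = 2·47 + 20 = 114
t[5] = 2·114 + 25 = 253
t[6] = 2·253 + 30 = 536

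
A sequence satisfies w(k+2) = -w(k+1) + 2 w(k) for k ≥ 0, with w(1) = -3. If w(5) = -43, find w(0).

1

Let w(0) = x.
w(2) = 3 + 2x
w(3) = -9 - 2x
w(4) = 15 + 6x
w(5) = -33 - 10x
So -33 - 10x = -43, giving x = 1.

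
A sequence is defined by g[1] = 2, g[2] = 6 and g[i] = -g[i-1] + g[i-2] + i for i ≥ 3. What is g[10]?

g[3] = -6 + 2 + 3 = -1
g[4] = -(-1) + 6 + 4 = 11
g[5] = -11 + (-1) + 5 = -7
g[6] = -(-7) + 11 + 6 = 24
g[7] = -24 + (-7) + 7 = -24
g[8] = -(-24) + 24 + 8 = 56
g[9] = -56 + (-24) + 9 = -71
g[10] = -(-71) + 56 + 10 = 137

137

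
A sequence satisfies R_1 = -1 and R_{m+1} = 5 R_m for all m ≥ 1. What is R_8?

-78125

R_2 = 5(-1) = -5
R_3 = 5(-5) = -25
R_4 = 5(-25) = -125
R_5 = 5(-125) = -625
R_6 = 5(-625) = -3125
R_7 = 5(-3125) = -15625
R_8 = 5(-15625) = -78125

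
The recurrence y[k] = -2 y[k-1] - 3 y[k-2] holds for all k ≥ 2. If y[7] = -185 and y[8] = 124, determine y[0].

Rearranging, y[k-2] = (y[k] + 2 y[k-1]) / -3.
y[6] = (124 + 2·(-185)) / -3 = -246/-3 = 82
y[5] = (-185 + 2·82) / -3 = -21/-3 = 7
y[4] = (82 + 2·7) / -3 = 96/-3 = -32
y[3] = (7 + 2·(-32)) / -3 = -57/-3 = 19
y[2] = (-32 + 2·19) / -3 = 6/-3 = -2
y[1] = (19 + 2·(-2)) / -3 = 15/-3 = -5
y[0] = (-2 + 2·(-5)) / -3 = -12/-3 = 4

4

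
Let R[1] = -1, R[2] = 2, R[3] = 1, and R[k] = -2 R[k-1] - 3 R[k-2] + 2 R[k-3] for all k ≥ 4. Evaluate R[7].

-63

R[4] = -2(1) - 3(2) + 2(-1) = -10
R[5] = -2(-10) - 3(1) + 2(2) = 21
R[6] = -2(21) - 3(-10) + 2(1) = -10
R[7] = -2(-10) - 3(21) + 2(-10) = -63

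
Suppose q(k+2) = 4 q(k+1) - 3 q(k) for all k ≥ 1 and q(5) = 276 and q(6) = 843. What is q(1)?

Rearranging, q(k-2) = (q(k) - 4 q(k-1)) / -3.
q(4) = (843 - 4(276)) / -3 = -261/-3 = 87
q(3) = (276 - 4(87)) / -3 = -72/-3 = 24
q(2) = (87 - 4(24)) / -3 = -9/-3 = 3
q(1) = (24 - 4(3)) / -3 = 12/-3 = -4

-4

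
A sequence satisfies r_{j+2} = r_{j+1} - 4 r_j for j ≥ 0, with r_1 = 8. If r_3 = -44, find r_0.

Let r_0 = y.
r_2 = 8 - 4y
r_3 = -24 - 4y
So -24 - 4y = -44, giving y = 5.

5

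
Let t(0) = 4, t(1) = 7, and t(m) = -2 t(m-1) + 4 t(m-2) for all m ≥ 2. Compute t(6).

-512

t(2) = -2(7) + 4(4) = 2
t(3) = -2(2) + 4(7) = 24
t(4) = -2(24) + 4(2) = -40
t(5) = -2(-40) + 4(24) = 176
t(6) = -2(176) + 4(-40) = -512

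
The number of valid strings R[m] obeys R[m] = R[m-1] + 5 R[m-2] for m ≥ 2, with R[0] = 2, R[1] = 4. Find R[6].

R[2] = 4 + 5*2 = 14
R[3] = 14 + 5*4 = 34
R[4] = 34 + 5*14 = 104
R[5] = 104 + 5*34 = 274
R[6] = 274 + 5*104 = 794

794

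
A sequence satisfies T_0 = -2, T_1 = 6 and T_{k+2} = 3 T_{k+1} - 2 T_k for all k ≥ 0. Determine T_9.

T_2 = 3·6 - 2·(-2) = 22
T_3 = 3·22 - 2·6 = 54
T_4 = 3·54 - 2·22 = 118
T_5 = 3·118 - 2·54 = 246
T_6 = 3·246 - 2·118 = 502
T_7 = 3·502 - 2·246 = 1014
T_8 = 3·1014 - 2·502 = 2038
T_9 = 3·2038 - 2·1014 = 4086

4086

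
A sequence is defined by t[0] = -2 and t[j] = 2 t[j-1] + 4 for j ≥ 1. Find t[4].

t[1] = 2*(-2) + 4 = 0
t[2] = 2*0 + 4 = 4
t[3] = 2*4 + 4 = 12
t[4] = 2*12 + 4 = 28

28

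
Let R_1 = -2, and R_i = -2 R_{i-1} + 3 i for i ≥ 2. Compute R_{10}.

R_2 = -2*(-2) + 6 = 10
R_3 = -2*10 + 9 = -11
R_4 = -2*(-11) + 12 = 34
R_5 = -2*34 + 15 = -53
R_6 = -2*(-53) + 18 = 124
R_7 = -2*124 + 21 = -227
R_8 = -2*(-227) + 24 = 478
R_9 = -2*478 + 27 = -929
R_{10} = -2*(-929) + 30 = 1888

1888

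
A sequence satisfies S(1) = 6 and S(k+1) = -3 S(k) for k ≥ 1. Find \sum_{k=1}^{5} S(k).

S(2) = -3*6 = -18
S(3) = -3*(-18) = 54
S(4) = -3*54 = -162
S(5) = -3*(-162) = 486
Sum = 6 + (-18) + 54 + (-162) + 486 = 366

366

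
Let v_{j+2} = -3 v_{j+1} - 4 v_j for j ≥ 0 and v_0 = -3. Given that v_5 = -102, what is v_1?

6

Let v_1 = w.
v_2 = 12 - 3w
v_3 = -36 + 5w
v_4 = 60 - 3w
v_5 = -36 - 11w
So -36 - 11w = -102, giving w = 6.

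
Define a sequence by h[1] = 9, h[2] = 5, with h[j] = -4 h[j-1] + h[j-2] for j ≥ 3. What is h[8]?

15737

h[3] = -4(5) + 9 = -11
h[4] = -4(-11) + 5 = 49
h[5] = -4(49) + (-11) = -207
h[6] = -4(-207) + 49 = 877
h[7] = -4(877) + (-207) = -3715
h[8] = -4(-3715) + 877 = 15737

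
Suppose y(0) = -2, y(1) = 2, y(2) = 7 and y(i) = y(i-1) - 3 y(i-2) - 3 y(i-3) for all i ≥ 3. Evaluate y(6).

-23

y(3) = 7 - 3*2 - 3*(-2) = 7
y(4) = 7 - 3*7 - 3*2 = -20
y(5) = (-20) - 3*7 - 3*7 = -62
y(6) = (-62) - 3*(-20) - 3*7 = -23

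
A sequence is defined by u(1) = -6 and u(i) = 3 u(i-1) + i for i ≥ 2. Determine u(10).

-93500

u(2) = 3*(-6) + 2 = -16
u(3) = 3*(-16) + 3 = -45
u(4) = 3*(-45) + 4 = -131
u(5) = 3*(-131) + 5 = -388
u(6) = 3*(-388) + 6 = -1158
u(7) = 3*(-1158) + 7 = -3467
u(8) = 3*(-3467) + 8 = -10393
u(9) = 3*(-10393) + 9 = -31170
u(10) = 3*(-31170) + 10 = -93500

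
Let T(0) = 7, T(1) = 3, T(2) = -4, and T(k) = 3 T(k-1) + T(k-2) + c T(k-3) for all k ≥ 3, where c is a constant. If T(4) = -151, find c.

T(3) = -9 + 7c
T(4) = -31 + 24c
So -31 + 24c = -151, giving c = -5.

-5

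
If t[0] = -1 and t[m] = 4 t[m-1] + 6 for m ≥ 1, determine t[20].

The fixed point is 6/(1 - 4) = -2, so t[m] + 2 = 4(t[m-1] + 2).
Hence t[m] = 1·4^m - 2.
t[20] = 1·4^{20} - 2 = 1·1099511627776 - 2 = 1099511627774.

1099511627774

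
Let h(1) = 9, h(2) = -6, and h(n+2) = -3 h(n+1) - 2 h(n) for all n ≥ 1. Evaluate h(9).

h(3) = -3·(-6) - 2·9 = 0
h(4) = -3·0 - 2·(-6) = 12
h(5) = -3·12 - 2·0 = -36
h(6) = -3·(-36) - 2·12 = 84
h(7) = -3·84 - 2·(-36) = -180
h(8) = -3·(-180) - 2·84 = 372
h(9) = -3·372 - 2·(-180) = -756

-756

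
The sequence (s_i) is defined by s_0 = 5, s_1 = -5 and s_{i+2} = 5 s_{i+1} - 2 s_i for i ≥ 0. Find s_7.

-71685

s_2 = 5·(-5) - 2·5 = -35
s_3 = 5·(-35) - 2·(-5) = -165
s_4 = 5·(-165) - 2·(-35) = -755
s_5 = 5·(-755) - 2·(-165) = -3445
s_6 = 5·(-3445) - 2·(-755) = -15715
s_7 = 5·(-15715) - 2·(-3445) = -71685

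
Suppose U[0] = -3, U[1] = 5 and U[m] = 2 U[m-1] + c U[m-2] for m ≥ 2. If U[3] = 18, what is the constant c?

U[2] = 10 - 3c
U[3] = 20 - c
So 20 - c = 18, giving c = 2.

2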